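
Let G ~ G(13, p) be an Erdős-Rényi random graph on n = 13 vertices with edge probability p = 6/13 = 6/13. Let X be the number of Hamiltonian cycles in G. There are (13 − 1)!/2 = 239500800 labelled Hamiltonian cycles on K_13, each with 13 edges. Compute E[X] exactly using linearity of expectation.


K_13 has (13 − 1)!/2 = 239500800 labelled Hamiltonian cycles.
For each such Hamiltonian cycle H, let X_H = 1 if all 13 edges of H are present in G. Then P[X_H = 1] = p^{13} = (6/13)^{13} = 13060694016/302875106592253.
Summing the indicators: E[X] = Σ_H E[X_H] = 239500800 · p^{13} = 239500800 · 13060694016/302875106592253 = 3128046665387212800/302875106592253.
Numerically: E[X] ≈ 1.03e+04.

E[X] = 239500800 · (6/13)^{13} = 3128046665387212800/302875106592253 ≈ 1.03e+04.


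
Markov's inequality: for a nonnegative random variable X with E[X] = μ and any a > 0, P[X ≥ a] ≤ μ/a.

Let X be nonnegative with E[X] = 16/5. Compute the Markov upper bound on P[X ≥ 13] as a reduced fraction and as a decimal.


μ = E[X] = 16/5, a = 13.
Markov: P[X ≥ 13] ≤ μ/a = (16/5)/13 = 16/65.
Numerically: ≈ 0.246154.
(Since a = 13 > μ = 3.200000, the bound 16/65 is < 1 and informative.)

P[X ≥ 13] ≤ 16/65 ≈ 0.246154.


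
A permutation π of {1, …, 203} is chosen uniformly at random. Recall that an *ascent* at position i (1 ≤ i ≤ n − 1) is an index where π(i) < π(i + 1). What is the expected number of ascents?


Write X = Σ X_I over i = 1, …, 202, with X_I the indicator of one ascent.
There are 202 indicators.
For each fixed i, the pair (π(i), π(i+1)) is a uniformly random ordered pair of distinct values from {1, …, 203}; by symmetry P[π(i) < π(i+1)] = 1/2.
By linearity: E[X] = 202 · (1/2) = (203 − 1) · (1/2) = 101 ≈ 101.000000.

E[X] = 101 = 101.000000.


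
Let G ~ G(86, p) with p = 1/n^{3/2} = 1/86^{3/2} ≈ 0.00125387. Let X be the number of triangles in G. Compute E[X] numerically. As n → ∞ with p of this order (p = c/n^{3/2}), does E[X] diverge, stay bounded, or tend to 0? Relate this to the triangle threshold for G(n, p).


Number of potential triangles: C(86, 3) = 102340.
Each occurs with probability p³ ≈ (0.00125387)³ ≈ 1.97131928e-09.
By linearity: E[X] = C(86, 3)·p³ ≈ 102340 · 1.97131928e-09 ≈ 0.000202.
Since α = 3/2 > 1, p = c/n^{3/2} = o(1/n) is below the triangle threshold p ~ 1/n. Asymptotically E[X] ~ (c³/6)·n^{3(1−α)} = (1³/6)·n^{-1.5} → 0, so by Markov's inequality G has no triangles w.h.p.

E[X] ≈ 0.000202; in regime p = Θ(1/n^{3/2}) E[X] tends to 0 (below the triangle threshold p ~ 1/n).


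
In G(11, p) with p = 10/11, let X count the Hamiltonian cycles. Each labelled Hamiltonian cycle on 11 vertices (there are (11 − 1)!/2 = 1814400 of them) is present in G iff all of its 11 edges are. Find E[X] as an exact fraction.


K_11 has (11 − 1)!/2 = 1814400 labelled Hamiltonian cycles.
For each such Hamiltonian cycle H, let X_H = 1 if all 11 edges of H are present in G. Then P[X_H = 1] = p^{11} = (10/11)^{11} = 100000000000/285311670611.
Summing the indicators: E[X] = Σ_H E[X_H] = 1814400 · p^{11} = 1814400 · 100000000000/285311670611 = 181440000000000000/285311670611.
Numerically: E[X] ≈ 635936.

E[X] = 1814400 · (10/11)^{11} = 181440000000000000/285311670611 ≈ 635936.


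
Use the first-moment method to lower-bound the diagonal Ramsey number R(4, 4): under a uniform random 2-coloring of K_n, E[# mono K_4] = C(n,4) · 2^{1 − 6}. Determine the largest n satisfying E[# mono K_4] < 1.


We need C(n, 4) · 2^{1 − 6} < 1, i.e. C(n, 4) < 2^{6 − 1} = 32.
Check values of n near the boundary:
  n = 5: C(5, 4) = 5; 5 < 32? YES
  n = 6: C(6, 4) = 15; 15 < 32? YES
  n = 7: C(7, 4) = 35; 35 < 32? NO
  n = 8: C(8, 4) = 70; 70 < 32? NO
The largest n with C(n, 4) < 32 is n = 6 (where E[X] = 15/32 ≈ 0.4687500). Hence R(4, 4) > 6, i.e. R(4, 4) ≥ 7.

Largest n = 6; hence R(4, 4) > 6.


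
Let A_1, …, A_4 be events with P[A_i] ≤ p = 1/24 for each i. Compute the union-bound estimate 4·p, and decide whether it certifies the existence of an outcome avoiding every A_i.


Union bound: P[∪_{i=1}^{4} A_i] ≤ Σ_i P[A_i] ≤ 4·p = 4·(1/24) = 1/6.
Numerically: 1/6 ≈ 0.1666667.
Is 1/6 < 1? YES.
Since P[∪ A_i] ≤ 1/6 < 1, the complement has P[∩ A_i^c] ≥ 1 − 1/6 = 5/6 > 0, so some outcome avoids every A_i.

4·p = 1/6 ≈ 0.1666667; existence CERTIFIED by the union bound.


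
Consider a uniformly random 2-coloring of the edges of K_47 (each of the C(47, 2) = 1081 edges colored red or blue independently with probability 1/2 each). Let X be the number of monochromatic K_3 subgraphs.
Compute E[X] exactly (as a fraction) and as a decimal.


Let X = Σ_S X_S over the C(47, 3) = 16215 subsets S of size 3, where X_S = 1 if the K_3 on S is monochromatic.
For a fixed S, the K_3 on S has C(3, 2) = 3 edges. P[all 3 edges red] = (1/2)^3, and likewise for blue, so P[monochromatic] = 2·(1/2)^3 = 2^{1 − 3} = 1/4.
Summing: E[X] = C(47, 3) · 2^{1 − 3} = 16215 · 1/4 = 16215/4.
Numerically: E[X] ≈ 4053.75000.

E[X] = C(47,3)·2^(1−C(3,2)) = 16215/4 ≈ 4053.75000.


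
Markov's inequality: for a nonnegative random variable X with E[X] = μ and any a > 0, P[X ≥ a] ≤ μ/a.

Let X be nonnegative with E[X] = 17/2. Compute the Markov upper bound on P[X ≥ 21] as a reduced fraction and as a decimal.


μ = E[X] = 17/2, a = 21.
Markov: P[X ≥ 21] ≤ μ/a = (17/2)/21 = 17/42.
Numerically: ≈ 0.404762.
(Since a = 21 > μ = 8.500000, the bound 17/42 is < 1 and informative.)

P[X ≥ 21] ≤ 17/42 ≈ 0.404762.


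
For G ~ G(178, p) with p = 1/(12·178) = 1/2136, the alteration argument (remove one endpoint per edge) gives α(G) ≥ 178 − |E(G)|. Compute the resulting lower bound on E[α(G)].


E[|E(G)|] = C(178, 2)·p = 15753 · (1/2136) = 59/8.
E[α(G)] ≥ n − E[|E(G)|] = 178 − 59/8 = 1365/8.
Numerically: ≈ 170.625000.
(This is only a lower bound; the true E[α(G)] may be larger.)

E[α(G)] ≥ 1365/8 ≈ 170.625000.


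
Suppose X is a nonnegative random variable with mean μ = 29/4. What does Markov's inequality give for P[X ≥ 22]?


μ = E[X] = 29/4, a = 22.
Markov: P[X ≥ 22] ≤ μ/a = (29/4)/22 = 29/88.
Numerically: ≈ 0.3295.
(Since a = 22 > μ = 7.2500, the bound 29/88 is < 1 and informative.)

P[X ≥ 22] ≤ 29/88 ≈ 0.3295.


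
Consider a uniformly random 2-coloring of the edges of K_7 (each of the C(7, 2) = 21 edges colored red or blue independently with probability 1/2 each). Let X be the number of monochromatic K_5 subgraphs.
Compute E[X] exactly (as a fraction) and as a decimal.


Let X = Σ_S X_S over the C(7, 5) = 21 subsets S of size 5, where X_S = 1 if the K_5 on S is monochromatic.
For a fixed S, the K_5 on S has C(5, 2) = 10 edges. P[all 10 edges red] = (1/2)^10, and likewise for blue, so P[monochromatic] = 2·(1/2)^10 = 2^{1 − 10} = 1/512.
By linearity: E[X] = C(7, 5) · 2^{1 − 10} = 21 · 1/512 = 21/512.
Numerically: E[X] ≈ 0.041.

E[X] = C(7,5)·2^(1−C(5,2)) = 21/512 ≈ 0.041.


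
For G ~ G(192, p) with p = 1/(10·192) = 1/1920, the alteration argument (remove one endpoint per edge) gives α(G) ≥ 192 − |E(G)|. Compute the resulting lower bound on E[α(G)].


E[|E(G)|] = C(192, 2)·p = 18336 · (1/1920) = 191/20.
E[α(G)] ≥ n − E[|E(G)|] = 192 − 191/20 = 3649/20.
Numerically: ≈ 182.450000.
(This is only a lower bound; the true E[α(G)] may be larger.)

E[α(G)] ≥ 3649/20 ≈ 182.450000.


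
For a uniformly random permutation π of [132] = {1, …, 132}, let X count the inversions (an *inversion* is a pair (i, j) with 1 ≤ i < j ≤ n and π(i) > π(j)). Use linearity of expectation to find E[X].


Write X = Σ X_I over the C(132, 2) = 8646 pairs i < j, with X_I the indicator of one inversion.
There are 8646 indicators.
For each fixed pair i < j, the values π(i) and π(j) are two distinct elements of {1, …, 132} in uniformly random order; by symmetry P[π(i) > π(j)] = 1/2.
By linearity: E[X] = 8646 · (1/2) = C(132, 2) · (1/2) = 8646/2 = 4323 ≈ 4323.000000.

E[X] = 4323 = 4323.000000.


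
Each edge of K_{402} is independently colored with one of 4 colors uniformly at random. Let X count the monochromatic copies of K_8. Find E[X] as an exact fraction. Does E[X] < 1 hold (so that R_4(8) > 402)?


E[X] = C(402, 8) · 4^{1 − 28} = 15770615726749950 · 4^{−27} = 15770615726749950/18014398509481984.
As a reduced fraction: E[X] = 7885307863374975/9007199254740992 ≈ 0.8754.
Is E[X] < 1? YES.
Since E[X] < 1, there exists a 4-coloring of K_{402} with no monochromatic K_8; hence R_4(8) > 402.

E[X] = 7885307863374975/9007199254740992 ≈ 0.8754; E[X] < 1, so R_4(8) > 402.


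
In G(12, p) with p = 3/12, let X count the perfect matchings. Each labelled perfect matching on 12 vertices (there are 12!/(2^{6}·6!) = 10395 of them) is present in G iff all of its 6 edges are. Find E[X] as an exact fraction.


K_12 has 12!/(2^{6}·6!) = 10395 labelled perfect matchings.
For each such perfect matching H, let X_H = 1 if all 6 edges of H are present in G. Then P[X_H = 1] = p^{6} = (1/4)^{6} = 1/4096.
Summing the indicators: E[X] = Σ_H E[X_H] = 10395 · p^{6} = 10395 · 1/4096 = 10395/4096.
Numerically: E[X] ≈ 2.538.

E[X] = 10395 · (1/4)^{6} = 10395/4096 ≈ 2.538.


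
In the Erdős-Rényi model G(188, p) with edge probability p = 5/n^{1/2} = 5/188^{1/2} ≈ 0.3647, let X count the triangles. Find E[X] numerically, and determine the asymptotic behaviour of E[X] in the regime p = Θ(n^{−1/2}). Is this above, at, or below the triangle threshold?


Number of potential triangles: C(188, 3) = 1089836.
Each occurs with probability p³ ≈ (0.3647)³ ≈ 4.849235e-02.
By linearity: E[X] = C(188, 3)·p³ ≈ 1089836 · 4.849235e-02 ≈ 52848.7097.
Since α = 1/2 < 1, p = c/n^{1/2} ≫ 1/n is above the triangle threshold p ~ 1/n. Asymptotically E[X] ~ (c³/6)·n^{3(1−α)} = (5³/6)·n^{1.5} → ∞; triangles are abundant w.h.p.

E[X] ≈ 52848.7097; in regime p = Θ(1/n^{1/2}) E[X] diverges (above the triangle threshold p ~ 1/n).


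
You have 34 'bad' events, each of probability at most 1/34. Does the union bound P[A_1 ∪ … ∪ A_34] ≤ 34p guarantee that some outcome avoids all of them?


Union bound: P[∪_{i=1}^{34} A_i] ≤ Σ_i P[A_i] ≤ 34·p = 34·(1/34) = 1.
Numerically: 1 ≈ 1.0000000.
Is 1 < 1? NO.
Since the bound 1 is ≥ 1, the union bound is uninformative here; it does NOT by itself certify existence.

34·p = 1 ≈ 1.0000000; existence NOT certified by the union bound.


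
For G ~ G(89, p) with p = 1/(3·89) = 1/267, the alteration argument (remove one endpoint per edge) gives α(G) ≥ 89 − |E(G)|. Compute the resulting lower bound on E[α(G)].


E[|E(G)|] = C(89, 2)·p = 3916 · (1/267) = 44/3.
E[α(G)] ≥ n − E[|E(G)|] = 89 − 44/3 = 223/3.
Numerically: ≈ 74.333333.
(This is only a lower bound; the true E[α(G)] may be larger.)

E[α(G)] ≥ 223/3 ≈ 74.333333.


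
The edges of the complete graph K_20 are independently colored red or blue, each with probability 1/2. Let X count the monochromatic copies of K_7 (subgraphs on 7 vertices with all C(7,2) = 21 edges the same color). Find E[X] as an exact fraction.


Let X = Σ_S X_S over the C(20, 7) = 77520 subsets S of size 7, where X_S = 1 if the K_7 on S is monochromatic.
For a fixed S, the K_7 on S has C(7, 2) = 21 edges. P[all 21 edges red] = (1/2)^21, and likewise for blue, so P[monochromatic] = 2·(1/2)^21 = 2^{1 − 21} = 1/1048576.
Summing: E[X] = C(20, 7) · 2^{1 − 21} = 77520 · 1/1048576 = 4845/65536.
Numerically: E[X] ≈ 0.074.

E[X] = C(20,7)·2^(1−C(7,2)) = 4845/65536 ≈ 0.074.


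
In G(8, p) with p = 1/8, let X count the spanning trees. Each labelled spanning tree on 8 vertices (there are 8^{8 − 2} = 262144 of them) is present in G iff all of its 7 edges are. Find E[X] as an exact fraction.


K_8 has 8^{8 − 2} = 262144 labelled spanning trees.
For each such spanning tree H, let X_H = 1 if all 7 edges of H are present in G. Then P[X_H = 1] = p^{7} = (1/8)^{7} = 1/2097152.
By linearity: E[X] = Σ_H E[X_H] = 262144 · p^{7} = 262144 · 1/2097152 = 1/8.
Numerically: E[X] ≈ 0.125.

E[X] = 262144 · (1/8)^{7} = 1/8 ≈ 0.125.


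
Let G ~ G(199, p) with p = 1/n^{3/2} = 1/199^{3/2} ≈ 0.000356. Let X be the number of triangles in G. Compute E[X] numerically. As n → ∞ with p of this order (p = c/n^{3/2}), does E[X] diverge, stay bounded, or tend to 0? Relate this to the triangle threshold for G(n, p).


Number of potential triangles: C(199, 3) = 1293699.
Each occurs with probability p³ ≈ (0.000356)³ ≈ 4.52024e-11.
By linearity: E[X] = C(199, 3)·p³ ≈ 1293699 · 4.52024e-11 ≈ 0.000.
Since α = 3/2 > 1, p = c/n^{3/2} = o(1/n) is below the triangle threshold p ~ 1/n. Asymptotically E[X] ~ (c³/6)·n^{3(1−α)} = (1³/6)·n^{-1.5} → 0, so by Markov's inequality G has no triangles w.h.p.

E[X] ≈ 0.000; in regime p = Θ(1/n^{3/2}) E[X] tends to 0 (below the triangle threshold p ~ 1/n).


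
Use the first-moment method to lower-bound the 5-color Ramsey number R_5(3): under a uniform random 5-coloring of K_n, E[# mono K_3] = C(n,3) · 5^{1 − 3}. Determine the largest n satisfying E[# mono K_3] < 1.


We need C(n, 3) · 5^{1 − 3} < 1, i.e. C(n, 3) < 5^{3 − 1} = 25.
Check values of n near the boundary:
  n = 3: C(3, 3) = 1; 1 < 25? YES
  n = 4: C(4, 3) = 4; 4 < 25? YES
  n = 5: C(5, 3) = 10; 10 < 25? YES
  n = 6: C(6, 3) = 20; 20 < 25? YES
  n = 7: C(7, 3) = 35; 35 < 25? NO
The largest n with C(n, 3) < 25 is n = 6 (where E[X] = 4/5 ≈ 0.800). Hence R_5(3) > 6, i.e. R_5(3) ≥ 7.

Largest n = 6; hence R_5(3) > 6.


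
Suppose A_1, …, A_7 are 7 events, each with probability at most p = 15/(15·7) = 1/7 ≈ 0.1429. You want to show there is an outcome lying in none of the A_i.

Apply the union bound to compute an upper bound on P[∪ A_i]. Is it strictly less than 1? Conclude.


Union bound: P[∪_{i=1}^{7} A_i] ≤ Σ_i P[A_i] ≤ 7·p = 7·(1/7) = 1.
Numerically: 1 ≈ 1.0000.
Is 1 < 1? NO.
Since the bound 1 is ≥ 1, the union bound is uninformative here; it does NOT by itself certify existence.

7·p = 1 ≈ 1.0000; existence NOT certified by the union bound.


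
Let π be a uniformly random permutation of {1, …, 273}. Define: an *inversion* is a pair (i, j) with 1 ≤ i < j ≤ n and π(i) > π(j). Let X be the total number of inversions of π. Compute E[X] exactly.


Write X = Σ X_I over the C(273, 2) = 37128 pairs i < j, with X_I the indicator of one inversion.
There are 37128 indicators.
For each fixed pair i < j, the values π(i) and π(j) are two distinct elements of {1, …, 273} in uniformly random order; by symmetry P[π(i) > π(j)] = 1/2.
By linearity: E[X] = 37128 · (1/2) = C(273, 2) · (1/2) = 37128/2 = 18564 ≈ 18564.00000.

E[X] = 18564 = 18564.00000.


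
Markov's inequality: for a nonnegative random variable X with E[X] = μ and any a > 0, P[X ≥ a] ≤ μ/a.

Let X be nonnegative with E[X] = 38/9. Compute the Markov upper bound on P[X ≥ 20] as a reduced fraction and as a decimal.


μ = E[X] = 38/9, a = 20.
Markov: P[X ≥ 20] ≤ μ/a = (38/9)/20 = 19/90.
Numerically: ≈ 0.211.
(Since a = 20 > μ = 4.222, the bound 19/90 is < 1 and informative.)

P[X ≥ 20] ≤ 19/90 ≈ 0.211.


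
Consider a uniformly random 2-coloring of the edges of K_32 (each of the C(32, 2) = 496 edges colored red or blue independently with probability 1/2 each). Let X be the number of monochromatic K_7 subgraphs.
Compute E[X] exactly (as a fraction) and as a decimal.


Let X = Σ_S X_S over the C(32, 7) = 3365856 subsets S of size 7, where X_S = 1 if the K_7 on S is monochromatic.
For a fixed S, the K_7 on S has C(7, 2) = 21 edges. P[all 21 edges red] = (1/2)^21, and likewise for blue, so P[monochromatic] = 2·(1/2)^21 = 2^{1 − 21} = 1/1048576.
Summing: E[X] = C(32, 7) · 2^{1 − 21} = 3365856 · 1/1048576 = 105183/32768.
Numerically: E[X] ≈ 3.210.

E[X] = C(32,7)·2^(1−C(7,2)) = 105183/32768 ≈ 3.210.


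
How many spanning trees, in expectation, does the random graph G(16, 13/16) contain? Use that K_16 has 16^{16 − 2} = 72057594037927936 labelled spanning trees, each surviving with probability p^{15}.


K_16 has 16^{16 − 2} = 72057594037927936 labelled spanning trees.
For each such spanning tree H, let X_H = 1 if all 15 edges of H are present in G. Then P[X_H = 1] = p^{15} = (13/16)^{15} = 51185893014090757/1152921504606846976.
By linearity of expectation: E[X] = Σ_H E[X_H] = 72057594037927936 · p^{15} = 72057594037927936 · 51185893014090757/1152921504606846976 = 51185893014090757/16.
Numerically: E[X] ≈ 3.1991e+15.

E[X] = 72057594037927936 · (13/16)^{15} = 51185893014090757/16 ≈ 3.1991e+15.


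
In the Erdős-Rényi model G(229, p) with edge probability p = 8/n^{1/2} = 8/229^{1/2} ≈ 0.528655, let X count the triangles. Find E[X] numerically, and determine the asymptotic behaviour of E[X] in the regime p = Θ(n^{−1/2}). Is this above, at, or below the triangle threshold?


Number of potential triangles: C(229, 3) = 1975354.
Each occurs with probability p³ ≈ (0.528655)³ ≈ 1.47746342e-01.
By linearity: E[X] = C(229, 3)·p³ ≈ 1975354 · 1.47746342e-01 ≈ 291851.327873.
Since α = 1/2 < 1, p = c/n^{1/2} ≫ 1/n is above the triangle threshold p ~ 1/n. Asymptotically E[X] ~ (c³/6)·n^{3(1−α)} = (8³/6)·n^{1.5} → ∞; triangles are abundant w.h.p.

E[X] ≈ 291851.327873; in regime p = Θ(1/n^{1/2}) E[X] diverges (above the triangle threshold p ~ 1/n).


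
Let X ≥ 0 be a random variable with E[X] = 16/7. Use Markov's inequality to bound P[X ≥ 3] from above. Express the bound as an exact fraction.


μ = E[X] = 16/7, a = 3.
Markov: P[X ≥ 3] ≤ μ/a = (16/7)/3 = 16/21.
Numerically: ≈ 0.761905.
(Since a = 3 > μ = 2.285714, the bound 16/21 is < 1 and informative.)

P[X ≥ 3] ≤ 16/21 ≈ 0.761905.


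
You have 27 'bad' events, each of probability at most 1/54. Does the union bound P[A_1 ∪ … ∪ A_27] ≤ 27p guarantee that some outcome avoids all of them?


Union bound: P[∪_{i=1}^{27} A_i] ≤ Σ_i P[A_i] ≤ 27·p = 27·(1/54) = 1/2.
Numerically: 1/2 ≈ 0.5000000.
Is 1/2 < 1? YES.
Since P[∪ A_i] ≤ 1/2 < 1, the complement has P[∩ A_i^c] ≥ 1 − 1/2 = 1/2 > 0, so some outcome avoids every A_i.

27·p = 1/2 ≈ 0.5000000; existence CERTIFIED by the union bound.


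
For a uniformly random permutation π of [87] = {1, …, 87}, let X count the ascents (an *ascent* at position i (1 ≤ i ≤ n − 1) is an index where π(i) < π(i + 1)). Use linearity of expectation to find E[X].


Write X = Σ X_I over i = 1, …, 86, with X_I the indicator of one ascent.
There are 86 indicators.
For each fixed i, the pair (π(i), π(i+1)) is a uniformly random ordered pair of distinct values from {1, …, 87}; by symmetry P[π(i) < π(i+1)] = 1/2.
By linearity: E[X] = 86 · (1/2) = (87 − 1) · (1/2) = 43 ≈ 43.000.

E[X] = 43 = 43.000.


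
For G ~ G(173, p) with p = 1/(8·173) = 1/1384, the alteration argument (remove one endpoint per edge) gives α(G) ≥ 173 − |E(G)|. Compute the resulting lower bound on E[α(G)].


E[|E(G)|] = C(173, 2)·p = 14878 · (1/1384) = 43/4.
E[α(G)] ≥ n − E[|E(G)|] = 173 − 43/4 = 649/4.
Numerically: ≈ 162.250.
(This is only a lower bound; the true E[α(G)] may be larger.)

E[α(G)] ≥ 649/4 ≈ 162.250.


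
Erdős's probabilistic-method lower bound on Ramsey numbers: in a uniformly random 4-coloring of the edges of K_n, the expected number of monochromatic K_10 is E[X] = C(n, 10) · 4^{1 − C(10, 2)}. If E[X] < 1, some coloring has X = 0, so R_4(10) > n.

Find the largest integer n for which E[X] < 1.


We need C(n, 10) · 4^{1 − 45} < 1, i.e. C(n, 10) < 4^{45 − 1} = 309485009821345068724781056.
Check values of n near the boundary:
  n = 2022: C(2022, 10) = 307870445231474093395937796; 307870445231474093395937796 < 309485009821345068724781056? YES
  n = 2023: C(2023, 10) = 309399856285778485315440716; 309399856285778485315440716 < 309485009821345068724781056? YES
  n = 2024: C(2024, 10) = 310936101848269937576192656; 310936101848269937576192656 < 309485009821345068724781056? NO
The largest n with C(n, 10) < 309485009821345068724781056 is n = 2023 (where E[X] = 77349964071444621328860179/77371252455336267181195264 ≈ 0.9997249). Hence R_4(10) > 2023, i.e. R_4(10) ≥ 2024.

Largest n = 2023; hence R_4(10) > 2023.


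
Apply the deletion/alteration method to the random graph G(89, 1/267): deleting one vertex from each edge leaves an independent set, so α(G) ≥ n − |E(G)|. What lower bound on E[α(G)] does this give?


E[|E(G)|] = C(89, 2)·p = 3916 · (1/267) = 44/3.
E[α(G)] ≥ n − E[|E(G)|] = 89 − 44/3 = 223/3.
Numerically: ≈ 74.3333.
(This is only a lower bound; the true E[α(G)] may be larger.)

E[α(G)] ≥ 223/3 ≈ 74.3333.


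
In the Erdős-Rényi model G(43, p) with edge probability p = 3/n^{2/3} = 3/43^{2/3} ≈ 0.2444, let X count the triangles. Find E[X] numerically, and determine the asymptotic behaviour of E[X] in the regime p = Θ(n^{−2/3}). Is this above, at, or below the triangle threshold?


Number of potential triangles: C(43, 3) = 12341.
Each occurs with probability p³ ≈ (0.2444)³ ≈ 1.460249e-02.
By linearity: E[X] = C(43, 3)·p³ ≈ 12341 · 1.460249e-02 ≈ 180.2093.
Since α = 2/3 < 1, p = c/n^{2/3} ≫ 1/n is above the triangle threshold p ~ 1/n. Asymptotically E[X] ~ (c³/6)·n^{3(1−α)} = (3³/6)·n^{1} → ∞; triangles are abundant w.h.p.

E[X] ≈ 180.2093; in regime p = Θ(1/n^{2/3}) E[X] diverges (above the triangle threshold p ~ 1/n).


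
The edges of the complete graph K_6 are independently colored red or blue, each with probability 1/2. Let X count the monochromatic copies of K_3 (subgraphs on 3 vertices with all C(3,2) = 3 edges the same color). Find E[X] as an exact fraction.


Let X = Σ_S X_S over the C(6, 3) = 20 subsets S of size 3, where X_S = 1 if the K_3 on S is monochromatic.
For a fixed S, the K_3 on S has C(3, 2) = 3 edges. P[all 3 edges red] = (1/2)^3, and likewise for blue, so P[monochromatic] = 2·(1/2)^3 = 2^{1 − 3} = 1/4.
By linearity of expectation: E[X] = C(6, 3) · 2^{1 − 3} = 20 · 1/4 = 5.
Numerically: E[X] ≈ 5.00000.

E[X] = C(6,3)·2^(1−C(3,2)) = 5 ≈ 5.00000.


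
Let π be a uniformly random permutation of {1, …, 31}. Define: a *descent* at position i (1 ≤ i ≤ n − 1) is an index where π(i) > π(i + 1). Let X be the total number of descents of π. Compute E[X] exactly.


Write X = Σ X_I over i = 1, …, 30, with X_I the indicator of one descent.
There are 30 indicators.
For each fixed i, the pair (π(i), π(i+1)) is a uniformly random ordered pair of distinct values from {1, …, 31}; by symmetry P[π(i) > π(i+1)] = 1/2.
By linearity: E[X] = 30 · (1/2) = (31 − 1) · (1/2) = 15 ≈ 15.000.

E[X] = 15 = 15.000.


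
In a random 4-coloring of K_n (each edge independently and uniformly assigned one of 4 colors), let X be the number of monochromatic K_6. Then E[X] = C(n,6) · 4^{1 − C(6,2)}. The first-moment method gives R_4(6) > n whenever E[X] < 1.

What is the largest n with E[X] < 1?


We need C(n, 6) · 4^{1 − 15} < 1, i.e. C(n, 6) < 4^{15 − 1} = 268435456.
Check values of n near the boundary:
  n = 77: C(77, 6) = 237093780; 237093780 < 268435456? YES
  n = 78: C(78, 6) = 256851595; 256851595 < 268435456? YES
  n = 79: C(79, 6) = 277962685; 277962685 < 268435456? NO
  n = 80: C(80, 6) = 300500200; 300500200 < 268435456? NO
The largest n with C(n, 6) < 268435456 is n = 78 (where E[X] = 256851595/268435456 ≈ 0.9568). Hence R_4(6) > 78, i.e. R_4(6) ≥ 79.

Largest n = 78; hence R_4(6) > 78.


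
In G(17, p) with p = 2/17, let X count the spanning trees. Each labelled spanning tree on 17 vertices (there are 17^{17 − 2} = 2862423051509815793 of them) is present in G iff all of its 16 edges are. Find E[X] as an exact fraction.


K_17 has 17^{17 − 2} = 2862423051509815793 labelled spanning trees.
For each such spanning tree H, let X_H = 1 if all 16 edges of H are present in G. Then P[X_H = 1] = p^{16} = (2/17)^{16} = 65536/48661191875666868481.
Summing the indicators: E[X] = Σ_H E[X_H] = 2862423051509815793 · p^{16} = 2862423051509815793 · 65536/48661191875666868481 = 65536/17.
Numerically: E[X] ≈ 3855.06.

E[X] = 2862423051509815793 · (2/17)^{16} = 65536/17 ≈ 3855.06.


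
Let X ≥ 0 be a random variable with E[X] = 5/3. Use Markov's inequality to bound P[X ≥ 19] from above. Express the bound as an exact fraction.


μ = E[X] = 5/3, a = 19.
Markov: P[X ≥ 19] ≤ μ/a = (5/3)/19 = 5/57.
Numerically: ≈ 0.0877.
(Since a = 19 > μ = 1.6667, the bound 5/57 is < 1 and informative.)

P[X ≥ 19] ≤ 5/57 ≈ 0.0877.


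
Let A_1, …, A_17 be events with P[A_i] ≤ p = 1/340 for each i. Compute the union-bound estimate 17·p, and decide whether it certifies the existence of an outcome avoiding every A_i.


Union bound: P[∪_{i=1}^{17} A_i] ≤ Σ_i P[A_i] ≤ 17·p = 17·(1/340) = 1/20.
Numerically: 1/20 ≈ 0.0500.
Is 1/20 < 1? YES.
Since P[∪ A_i] ≤ 1/20 < 1, the complement has P[∩ A_i^c] ≥ 1 − 1/20 = 19/20 > 0, so some outcome avoids every A_i.

17·p = 1/20 ≈ 0.0500; existence CERTIFIED by the union bound.


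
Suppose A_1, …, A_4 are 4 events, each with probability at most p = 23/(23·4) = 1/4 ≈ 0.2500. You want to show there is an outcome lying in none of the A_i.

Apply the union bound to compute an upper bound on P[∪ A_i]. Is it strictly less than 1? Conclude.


Union bound: P[∪_{i=1}^{4} A_i] ≤ Σ_i P[A_i] ≤ 4·p = 4·(1/4) = 1.
Numerically: 1 ≈ 1.0000.
Is 1 < 1? NO.
Since the bound 1 is ≥ 1, the union bound is uninformative here; it does NOT by itself certify existence.

4·p = 1 ≈ 1.0000; existence NOT certified by the union bound.


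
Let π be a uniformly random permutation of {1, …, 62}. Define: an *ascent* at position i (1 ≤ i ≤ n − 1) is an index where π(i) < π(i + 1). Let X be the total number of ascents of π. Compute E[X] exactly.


Write X = Σ X_I over i = 1, …, 61, with X_I the indicator of one ascent.
There are 61 indicators.
For each fixed i, the pair (π(i), π(i+1)) is a uniformly random ordered pair of distinct values from {1, …, 62}; by symmetry P[π(i) < π(i+1)] = 1/2.
By linearity: E[X] = 61 · (1/2) = (62 − 1) · (1/2) = 61/2 ≈ 30.500000.

E[X] = 61/2 = 30.500000.


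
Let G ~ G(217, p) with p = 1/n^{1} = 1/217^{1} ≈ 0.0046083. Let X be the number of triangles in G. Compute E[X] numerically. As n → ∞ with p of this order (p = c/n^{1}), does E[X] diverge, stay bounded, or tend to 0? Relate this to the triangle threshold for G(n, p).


Number of potential triangles: C(217, 3) = 1679580.
Each occurs with probability p³ ≈ (0.0046083)³ ≈ 9.7863512e-08.
By linearity: E[X] = C(217, 3)·p³ ≈ 1679580 · 9.7863512e-08 ≈ 0.16437.
Here α = 1, so p = 1/n is exactly at the triangle threshold p ~ 1/n. Asymptotically E[X] → c³/6 = 1³/6 = 1/6 ≈ 0.16667, a bounded constant. In this regime the triangle count is asymptotically Poisson(c³/6).

E[X] ≈ 0.16437; in regime p = Θ(1/n^{1}) E[X] stays bounded (at the triangle threshold p ~ 1/n).


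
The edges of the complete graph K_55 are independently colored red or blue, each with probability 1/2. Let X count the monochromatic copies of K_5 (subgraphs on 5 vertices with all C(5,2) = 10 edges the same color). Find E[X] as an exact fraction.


Let X = Σ_S X_S over the C(55, 5) = 3478761 subsets S of size 5, where X_S = 1 if the K_5 on S is monochromatic.
For a fixed S, the K_5 on S has C(5, 2) = 10 edges. P[all 10 edges red] = (1/2)^10, and likewise for blue, so P[monochromatic] = 2·(1/2)^10 = 2^{1 − 10} = 1/512.
By linearity of expectation: E[X] = C(55, 5) · 2^{1 − 10} = 3478761 · 1/512 = 3478761/512.
Numerically: E[X] ≈ 6794.455.

E[X] = C(55,5)·2^(1−C(5,2)) = 3478761/512 ≈ 6794.455.


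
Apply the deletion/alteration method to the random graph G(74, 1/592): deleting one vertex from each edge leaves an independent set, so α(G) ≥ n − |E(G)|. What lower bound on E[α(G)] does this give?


E[|E(G)|] = C(74, 2)·p = 2701 · (1/592) = 73/16.
E[α(G)] ≥ n − E[|E(G)|] = 74 − 73/16 = 1111/16.
Numerically: ≈ 69.437500.
(This is only a lower bound; the true E[α(G)] may be larger.)

E[α(G)] ≥ 1111/16 ≈ 69.437500.


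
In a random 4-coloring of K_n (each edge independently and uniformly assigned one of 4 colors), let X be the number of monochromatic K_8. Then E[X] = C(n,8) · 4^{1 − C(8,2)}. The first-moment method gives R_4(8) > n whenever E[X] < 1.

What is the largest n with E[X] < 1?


We need C(n, 8) · 4^{1 − 28} < 1, i.e. C(n, 8) < 4^{28 − 1} = 18014398509481984.
Check values of n near the boundary:
  n = 402: C(402, 8) = 15770615726749950; 15770615726749950 < 18014398509481984? YES
  n = 403: C(403, 8) = 16090020602228430; 16090020602228430 < 18014398509481984? YES
  n = 404: C(404, 8) = 16415071523485570; 16415071523485570 < 18014398509481984? YES
  n = 405: C(405, 8) = 16745853821188050; 16745853821188050 < 18014398509481984? YES
  n = 406: C(406, 8) = 17082453897995850; 17082453897995850 < 18014398509481984? YES
  n = 407: C(407, 8) = 17424959239309050; 17424959239309050 < 18014398509481984? YES
  n = 408: C(408, 8) = 17773458424095231; 17773458424095231 < 18014398509481984? YES
  n = 409: C(409, 8) = 18128041135797879; 18128041135797879 < 18014398509481984? NO
The largest n with C(n, 8) < 18014398509481984 is n = 408 (where E[X] = 17773458424095231/18014398509481984 ≈ 0.9866). Hence R_4(8) > 408, i.e. R_4(8) ≥ 409.

Largest n = 408; hence R_4(8) > 408.


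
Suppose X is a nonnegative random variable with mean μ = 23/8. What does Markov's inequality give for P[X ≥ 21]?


μ = E[X] = 23/8, a = 21.
Markov: P[X ≥ 21] ≤ μ/a = (23/8)/21 = 23/168.
Numerically: ≈ 0.136905.
(Since a = 21 > μ = 2.875000, the bound 23/168 is < 1 and informative.)

P[X ≥ 21] ≤ 23/168 ≈ 0.136905.


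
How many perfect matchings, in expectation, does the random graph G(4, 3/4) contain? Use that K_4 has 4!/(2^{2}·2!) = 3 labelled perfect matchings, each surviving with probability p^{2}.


K_4 has 4!/(2^{2}·2!) = 3 labelled perfect matchings.
For each such perfect matching H, let X_H = 1 if all 2 edges of H are present in G. Then P[X_H = 1] = p^{2} = (3/4)^{2} = 9/16.
By linearity: E[X] = Σ_H E[X_H] = 3 · p^{2} = 3 · 9/16 = 27/16.
Numerically: E[X] ≈ 1.6875.

E[X] = 3 · (3/4)^{2} = 27/16 ≈ 1.6875.


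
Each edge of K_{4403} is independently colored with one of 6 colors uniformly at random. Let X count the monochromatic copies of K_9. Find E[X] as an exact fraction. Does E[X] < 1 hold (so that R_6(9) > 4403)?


E[X] = C(4403, 9) · 6^{1 − 36} = 1699894433046281918452233150 · 6^{−35} = 1699894433046281918452233150/1719070799748422591028658176.
As a reduced fraction: E[X] = 283315738841046986408705525/286511799958070431838109696 ≈ 0.9888449.
Is E[X] < 1? YES.
Since E[X] < 1, there exists a 6-coloring of K_{4403} with no monochromatic K_9; hence R_6(9) > 4403.

E[X] = 283315738841046986408705525/286511799958070431838109696 ≈ 0.9888449; E[X] < 1, so R_6(9) > 4403.


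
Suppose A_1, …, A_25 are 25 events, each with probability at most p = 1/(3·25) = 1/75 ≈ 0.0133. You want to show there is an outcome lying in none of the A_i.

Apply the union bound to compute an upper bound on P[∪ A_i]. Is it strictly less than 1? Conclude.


Union bound: P[∪_{i=1}^{25} A_i] ≤ Σ_i P[A_i] ≤ 25·p = 25·(1/75) = 1/3.
Numerically: 1/3 ≈ 0.3333.
Is 1/3 < 1? YES.
Since P[∪ A_i] ≤ 1/3 < 1, the complement has P[∩ A_i^c] ≥ 1 − 1/3 = 2/3 > 0, so some outcome avoids every A_i.

25·p = 1/3 ≈ 0.3333; existence CERTIFIED by the union bound.


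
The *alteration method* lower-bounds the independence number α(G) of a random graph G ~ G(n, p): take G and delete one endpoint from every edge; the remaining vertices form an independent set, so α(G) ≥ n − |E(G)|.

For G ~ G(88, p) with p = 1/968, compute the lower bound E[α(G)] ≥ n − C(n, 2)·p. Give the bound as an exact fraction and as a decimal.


E[|E(G)|] = C(88, 2)·p = 3828 · (1/968) = 87/22.
E[α(G)] ≥ n − E[|E(G)|] = 88 − 87/22 = 1849/22.
Numerically: ≈ 84.04545.
(This is only a lower bound; the true E[α(G)] may be larger.)

E[α(G)] ≥ 1849/22 ≈ 84.04545.


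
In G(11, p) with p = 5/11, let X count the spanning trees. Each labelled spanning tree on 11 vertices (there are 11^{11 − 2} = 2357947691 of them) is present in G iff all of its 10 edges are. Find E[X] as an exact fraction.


K_11 has 11^{11 − 2} = 2357947691 labelled spanning trees.
For each such spanning tree H, let X_H = 1 if all 10 edges of H are present in G. Then P[X_H = 1] = p^{10} = (5/11)^{10} = 9765625/25937424601.
Summing the indicators: E[X] = Σ_H E[X_H] = 2357947691 · p^{10} = 2357947691 · 9765625/25937424601 = 9765625/11.
Numerically: E[X] ≈ 8.8778e+05.

E[X] = 2357947691 · (5/11)^{10} = 9765625/11 ≈ 8.8778e+05.


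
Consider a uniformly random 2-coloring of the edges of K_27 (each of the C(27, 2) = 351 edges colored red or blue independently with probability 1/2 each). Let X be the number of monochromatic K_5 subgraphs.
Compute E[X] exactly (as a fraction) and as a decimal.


Let X = Σ_S X_S over the C(27, 5) = 80730 subsets S of size 5, where X_S = 1 if the K_5 on S is monochromatic.
For a fixed S, the K_5 on S has C(5, 2) = 10 edges. P[all 10 edges red] = (1/2)^10, and likewise for blue, so P[monochromatic] = 2·(1/2)^10 = 2^{1 − 10} = 1/512.
Summing: E[X] = C(27, 5) · 2^{1 − 10} = 80730 · 1/512 = 40365/256.
Numerically: E[X] ≈ 157.675781.

E[X] = C(27,5)·2^(1−C(5,2)) = 40365/256 ≈ 157.675781.


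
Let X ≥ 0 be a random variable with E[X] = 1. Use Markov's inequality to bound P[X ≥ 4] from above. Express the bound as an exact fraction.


μ = E[X] = 1, a = 4.
Markov: P[X ≥ 4] ≤ μ/a = (1)/4 = 1/4.
Numerically: ≈ 0.250.
(Since a = 4 > μ = 1.000, the bound 1/4 is < 1 and informative.)

P[X ≥ 4] ≤ 1/4 ≈ 0.250.


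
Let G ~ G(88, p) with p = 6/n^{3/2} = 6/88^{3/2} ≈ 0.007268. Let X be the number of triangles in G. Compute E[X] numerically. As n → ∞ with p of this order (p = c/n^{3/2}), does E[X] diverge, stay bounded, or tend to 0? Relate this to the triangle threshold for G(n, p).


Number of potential triangles: C(88, 3) = 109736.
Each occurs with probability p³ ≈ (0.007268)³ ≈ 3.839562e-07.
By linearity: E[X] = C(88, 3)·p³ ≈ 109736 · 3.839562e-07 ≈ 0.0421.
Since α = 3/2 > 1, p = c/n^{3/2} = o(1/n) is below the triangle threshold p ~ 1/n. Asymptotically E[X] ~ (c³/6)·n^{3(1−α)} = (6³/6)·n^{-1.5} → 0, so by Markov's inequality G has no triangles w.h.p.

E[X] ≈ 0.0421; in regime p = Θ(1/n^{3/2}) E[X] tends to 0 (below the triangle threshold p ~ 1/n).


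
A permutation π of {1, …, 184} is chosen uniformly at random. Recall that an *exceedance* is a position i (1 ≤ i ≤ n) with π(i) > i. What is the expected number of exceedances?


Write X = Σ_{i=1}^{184} X_i, where X_i = 1_{π(i) > i}.
For each fixed i, π(i) is uniform over {1, …, 184} (marginal of a uniform permutation), so P[π(i) > i] = (n − i)/n. Summing: Σ_{i=1}^{184} (n − i)/n = (0 + 1 + … + 183)/184 = 184(184 − 1)/(2·184) = (184 − 1)/2.
Hence E[X] = Σ_{i=1}^{184} (184 − i)/184 = 183/2 ≈ 91.5000.

E[X] = 183/2 = 91.5000.


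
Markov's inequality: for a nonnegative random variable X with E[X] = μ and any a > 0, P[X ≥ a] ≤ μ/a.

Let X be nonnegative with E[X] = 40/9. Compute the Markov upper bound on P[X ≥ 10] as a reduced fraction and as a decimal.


μ = E[X] = 40/9, a = 10.
Markov: P[X ≥ 10] ≤ μ/a = (40/9)/10 = 4/9.
Numerically: ≈ 0.44444.
(Since a = 10 > μ = 4.44444, the bound 4/9 is < 1 and informative.)

P[X ≥ 10] ≤ 4/9 ≈ 0.44444.


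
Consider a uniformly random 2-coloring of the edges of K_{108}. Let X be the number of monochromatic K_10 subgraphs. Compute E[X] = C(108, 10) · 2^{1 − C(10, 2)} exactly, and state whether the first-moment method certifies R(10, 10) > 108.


E[X] = C(108, 10) · 2^{1 − 45} = 38722819230810 · 2^{−44} = 38722819230810/17592186044416.
As a reduced fraction: E[X] = 19361409615405/8796093022208 ≈ 2.2011.
Is E[X] < 1? NO.
Since E[X] ≥ 1, the first-moment bound is inconclusive at n = 108; it does NOT by itself certify R(10, 10) > 108.

E[X] = 19361409615405/8796093022208 ≈ 2.2011; E[X] ≥ 1; first-moment method inconclusive here.


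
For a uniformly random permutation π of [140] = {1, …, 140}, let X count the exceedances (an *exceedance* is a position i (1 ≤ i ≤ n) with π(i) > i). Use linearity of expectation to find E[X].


Write X = Σ_{i=1}^{140} X_i, where X_i = 1_{π(i) > i}.
For each fixed i, π(i) is uniform over {1, …, 140} (marginal of a uniform permutation), so P[π(i) > i] = (n − i)/n. Summing: Σ_{i=1}^{140} (n − i)/n = (0 + 1 + … + 139)/140 = 140(140 − 1)/(2·140) = (140 − 1)/2.
Hence E[X] = Σ_{i=1}^{140} (140 − i)/140 = 139/2 ≈ 69.50000.

E[X] = 139/2 = 69.50000.


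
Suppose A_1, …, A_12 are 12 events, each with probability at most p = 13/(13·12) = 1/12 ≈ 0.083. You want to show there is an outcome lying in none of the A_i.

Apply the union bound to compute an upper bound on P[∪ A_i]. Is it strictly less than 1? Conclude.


Union bound: P[∪_{i=1}^{12} A_i] ≤ Σ_i P[A_i] ≤ 12·p = 12·(1/12) = 1.
Numerically: 1 ≈ 1.000.
Is 1 < 1? NO.
Since the bound 1 is ≥ 1, the union bound is uninformative here; it does NOT by itself certify existence.

12·p = 1 ≈ 1.000; existence NOT certified by the union bound.


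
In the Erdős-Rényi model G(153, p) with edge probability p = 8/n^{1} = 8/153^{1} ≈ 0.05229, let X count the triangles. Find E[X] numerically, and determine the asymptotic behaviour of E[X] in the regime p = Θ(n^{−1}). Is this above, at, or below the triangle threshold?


Number of potential triangles: C(153, 3) = 585276.
Each occurs with probability p³ ≈ (0.05229)³ ≈ 1.429538e-04.
By linearity: E[X] = C(153, 3)·p³ ≈ 585276 · 1.429538e-04 ≈ 83.6674.
Here α = 1, so p = 8/n is exactly at the triangle threshold p ~ 1/n. Asymptotically E[X] → c³/6 = 8³/6 = 256/3 ≈ 85.3333, a bounded constant. In this regime the triangle count is asymptotically Poisson(c³/6).

E[X] ≈ 83.6674; in regime p = Θ(1/n^{1}) E[X] stays bounded (at the triangle threshold p ~ 1/n).


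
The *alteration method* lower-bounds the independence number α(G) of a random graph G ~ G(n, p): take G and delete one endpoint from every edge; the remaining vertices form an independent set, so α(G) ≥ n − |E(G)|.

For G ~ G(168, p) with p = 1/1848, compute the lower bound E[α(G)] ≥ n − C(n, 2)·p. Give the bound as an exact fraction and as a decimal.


E[|E(G)|] = C(168, 2)·p = 14028 · (1/1848) = 167/22.
E[α(G)] ≥ n − E[|E(G)|] = 168 − 167/22 = 3529/22.
Numerically: ≈ 160.409.
(This is only a lower bound; the true E[α(G)] may be larger.)

E[α(G)] ≥ 3529/22 ≈ 160.409.


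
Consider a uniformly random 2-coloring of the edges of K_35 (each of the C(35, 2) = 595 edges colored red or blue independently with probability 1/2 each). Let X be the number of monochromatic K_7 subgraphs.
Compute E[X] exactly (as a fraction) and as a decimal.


Let X = Σ_S X_S over the C(35, 7) = 6724520 subsets S of size 7, where X_S = 1 if the K_7 on S is monochromatic.
For a fixed S, the K_7 on S has C(7, 2) = 21 edges. P[all 21 edges red] = (1/2)^21, and likewise for blue, so P[monochromatic] = 2·(1/2)^21 = 2^{1 − 21} = 1/1048576.
By linearity: E[X] = C(35, 7) · 2^{1 − 21} = 6724520 · 1/1048576 = 840565/131072.
Numerically: E[X] ≈ 6.41300.

E[X] = C(35,7)·2^(1−C(7,2)) = 840565/131072 ≈ 6.41300.


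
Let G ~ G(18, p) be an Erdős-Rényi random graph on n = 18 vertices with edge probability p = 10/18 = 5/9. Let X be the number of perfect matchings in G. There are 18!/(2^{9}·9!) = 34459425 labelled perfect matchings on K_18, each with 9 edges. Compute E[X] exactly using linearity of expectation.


K_18 has 18!/(2^{9}·9!) = 34459425 labelled perfect matchings.
For each such perfect matching H, let X_H = 1 if all 9 edges of H are present in G. Then P[X_H = 1] = p^{9} = (5/9)^{9} = 1953125/387420489.
By linearity: E[X] = Σ_H E[X_H] = 34459425 · p^{9} = 34459425 · 1953125/387420489 = 830908203125/4782969.
Numerically: E[X] ≈ 1.7372e+05.

E[X] = 34459425 · (5/9)^{9} = 830908203125/4782969 ≈ 1.7372e+05.
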